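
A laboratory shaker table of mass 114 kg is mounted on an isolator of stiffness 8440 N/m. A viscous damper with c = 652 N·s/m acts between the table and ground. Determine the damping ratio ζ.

0.332

ω_n = √(k/m) = √(8440/114) = 8.604 rad/s.
Critical damping c_c = 2√(k·m) = 2√(8440 × 114) = 1962 N·s/m, so ζ = c/c_c = 652/1962 = 0.3323.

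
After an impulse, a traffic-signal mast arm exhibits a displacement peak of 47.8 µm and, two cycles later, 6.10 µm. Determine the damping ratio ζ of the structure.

Logarithmic decrement δ = (1/n)·ln(x₀/x_n) = (1/2)·ln(47.8/6.10) = (1/2)·ln(7.836) = 1.029.
ζ = δ/√(4π² + δ²) = 1.029/√(39.48 + 1.06) = 1.029/6.367 = 0.1617.

0.162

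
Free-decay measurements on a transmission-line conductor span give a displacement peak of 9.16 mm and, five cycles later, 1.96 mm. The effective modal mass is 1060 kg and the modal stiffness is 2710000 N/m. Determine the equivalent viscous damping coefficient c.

Logarithmic decrement δ = (1/n)·ln(x₀/x_n) = (1/5)·ln(9.16/1.96) = (1/5)·ln(4.673) = 0.3084.
ζ = δ/√(4π² + δ²) = 0.3084/√(39.48 + 0.0951) = 0.3084/6.291 = 0.04902.
c = ζ · 2√(km) = 0.04902 × 2√(2710000 × 1060) = 0.04902 × 107200 = 5255 N·s/m.

5250 N·s/m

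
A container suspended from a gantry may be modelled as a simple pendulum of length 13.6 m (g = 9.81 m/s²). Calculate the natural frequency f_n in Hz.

0.135 Hz

For a simple pendulum ω_n = √(g/L) = √(9.81/13.6) = √0.7213 = 0.8493 rad/s.
f_n = ω_n/(2π) = 0.8493/6.283 = 0.1352 Hz.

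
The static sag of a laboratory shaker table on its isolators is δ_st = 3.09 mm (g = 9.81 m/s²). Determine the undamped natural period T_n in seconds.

ω_n = √(g/δ_st) = √(9.81/0.00309) = √3175 = 56.34 rad/s.
T_n = 2π/ω_n = 6.283/56.34 = 0.1115 s.

0.112 s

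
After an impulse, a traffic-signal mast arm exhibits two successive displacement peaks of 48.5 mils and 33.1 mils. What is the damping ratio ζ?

Logarithmic decrement δ = (1/n)·ln(x₀/x_n) = (1/1)·ln(48.5/33.1) = (1/1)·ln(1.465) = 0.3820.
ζ = δ/√(4π² + δ²) = 0.3820/√(39.48 + 0.146) = 0.3820/6.295 = 0.06069.

0.0607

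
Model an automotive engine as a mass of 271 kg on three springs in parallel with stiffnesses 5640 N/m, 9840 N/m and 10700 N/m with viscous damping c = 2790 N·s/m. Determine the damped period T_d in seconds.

Parallel springs add: k_eq = 5640 + 9840 + 10700 = 26180 N/m.
ω_n = √(k_eq/m) = √(26180/271) = 9.829 rad/s.
Critical damping c_c = 2√(k_eq·m) = 2√(26180 × 271) = 5327 N·s/m, so ζ = c/c_c = 2790/5327 = 0.5237.
ω_d = ω_n√(1 − ζ²) = 9.829 × √(1 − 0.274) = 8.373 rad/s.
T_d = 2π/ω_d = 0.7504 s.

0.750 s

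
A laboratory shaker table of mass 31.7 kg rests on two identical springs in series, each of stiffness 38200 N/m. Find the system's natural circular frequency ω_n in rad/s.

24.5 rad/s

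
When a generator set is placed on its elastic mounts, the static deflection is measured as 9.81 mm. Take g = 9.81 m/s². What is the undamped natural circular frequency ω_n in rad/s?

ω_n = √(g/δ_st) = √(9.81/0.00981) = √1000 = 31.62 rad/s.

31.6 rad/s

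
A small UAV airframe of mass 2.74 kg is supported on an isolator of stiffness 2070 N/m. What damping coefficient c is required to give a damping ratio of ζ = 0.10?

15.1 N·s/m

c_c = 2√(k·m) = 2√(2070 × 2.74) = 150.6 N·s/m.
c = ζ·c_c = 0.10 × 150.6 = 15.06 N·s/m.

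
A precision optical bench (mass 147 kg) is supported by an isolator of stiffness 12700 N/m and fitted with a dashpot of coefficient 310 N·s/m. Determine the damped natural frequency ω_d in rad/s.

ω_n = √(k/m) = √(12700/147) = 9.295 rad/s.
Critical damping c_c = 2√(k·m) = 2√(12700 × 147) = 2733 N·s/m, so ζ = c/c_c = 310/2733 = 0.1134.
ω_d = ω_n√(1 − ζ²) = 9.295 × √(1 − 0.0129) = 9.235 rad/s.

9.23 rad/s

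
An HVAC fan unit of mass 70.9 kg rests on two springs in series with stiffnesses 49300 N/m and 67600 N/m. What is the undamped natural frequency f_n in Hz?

3.19 Hz

Series springs: 1/k_eq = 1/49300 + 1/67600 = 3.508×10^-5, so k_eq = 28510 N/m.
ω_n = √(k_eq/m) = √(28510/70.9) = √402.1 = 20.05 rad/s.
f_n = ω_n/(2π) = 20.05/6.283 = 3.191 Hz.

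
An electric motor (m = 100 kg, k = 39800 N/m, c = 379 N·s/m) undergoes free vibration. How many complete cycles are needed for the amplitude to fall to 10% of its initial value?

4 cycles

ζ = c/(2√(km)) = 379/(2√(39800 × 100)) = 379/3990 = 0.09499.
Logarithmic decrement δ = 2πζ/√(1 − ζ²) = 2π × 0.09499/√(1 − 0.00902) = 0.5995.
x_n/x₀ = e^(−nδ) ≤ 0.1; take ln: n ≥ ln(1/0.1)/δ = 2.303/0.5995 = 3.841.
So 4 complete cycles are required.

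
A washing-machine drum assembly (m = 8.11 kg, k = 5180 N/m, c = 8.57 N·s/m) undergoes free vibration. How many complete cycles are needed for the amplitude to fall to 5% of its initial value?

23 cycles

ζ = c/(2√(km)) = 8.57/(2√(5180 × 8.11)) = 8.57/409.9 = 0.02091.
Logarithmic decrement δ = 2πζ/√(1 − ζ²) = 2π × 0.02091/√(1 − 0.000437) = 0.1314.
x_n/x₀ = e^(−nδ) ≤ 0.05; take ln: n ≥ ln(1/0.05)/δ = 2.996/0.1314 = 22.80.
So 23 complete cycles are required.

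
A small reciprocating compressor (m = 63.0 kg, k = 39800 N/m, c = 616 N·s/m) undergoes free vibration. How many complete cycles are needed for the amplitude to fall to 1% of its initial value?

4 cycles

ζ = c/(2√(km)) = 616/(2√(39800 × 63.0)) = 616/3167 = 0.1945.
Logarithmic decrement δ = 2πζ/√(1 − ζ²) = 2π × 0.1945/√(1 − 0.0378) = 1.246.
x_n/x₀ = e^(−nδ) ≤ 0.01; take ln: n ≥ ln(1/0.01)/δ = 4.605/1.246 = 3.696.
So 4 complete cycles are required.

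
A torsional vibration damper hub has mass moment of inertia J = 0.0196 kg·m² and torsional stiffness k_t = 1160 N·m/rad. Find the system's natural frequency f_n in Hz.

38.7 Hz

ω_n = √(k_t/J) = √(1160/0.0196) = √59180 = 243.3 rad/s.
f_n = ω_n/(2π) = 243.3/6.283 = 38.72 Hz.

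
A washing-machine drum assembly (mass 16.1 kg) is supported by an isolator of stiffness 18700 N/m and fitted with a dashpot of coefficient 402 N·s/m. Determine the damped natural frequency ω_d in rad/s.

ω_n = √(k/m) = √(18700/16.1) = 34.08 rad/s.
Critical damping c_c = 2√(k·m) = 2√(18700 × 16.1) = 1097 N·s/m, so ζ = c/c_c = 402/1097 = 0.3663.
ω_d = ω_n√(1 − ζ²) = 34.08 × √(1 − 0.134) = 31.71 rad/s.

31.7 rad/s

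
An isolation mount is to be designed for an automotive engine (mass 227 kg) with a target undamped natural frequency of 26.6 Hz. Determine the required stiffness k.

6340000 N/m

ω_n = 2πf_n = 2π × 26.6 = 167.1 rad/s.
k = m·ω_n² = 227 × 167.1² = 227 × 27930 = 6341000 N/m.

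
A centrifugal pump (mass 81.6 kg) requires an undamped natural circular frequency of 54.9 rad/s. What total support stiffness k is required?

246000 N/m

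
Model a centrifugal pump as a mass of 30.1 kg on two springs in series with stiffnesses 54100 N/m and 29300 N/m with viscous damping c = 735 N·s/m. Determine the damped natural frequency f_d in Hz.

3.50 Hz

Series springs: 1/k_eq = 1/54100 + 1/29300 = 5.261×10^-5, so k_eq = 19010 N/m.
ω_n = √(k_eq/m) = √(19010/30.1) = 25.13 rad/s.
Critical damping c_c = 2√(k_eq·m) = 2√(19010 × 30.1) = 1513 N·s/m, so ζ = c/c_c = 735/1513 = 0.4859.
ω_d = ω_n√(1 − ζ²) = 25.13 × √(1 − 0.236) = 21.96 rad/s.
f_d = ω_d/(2π) = 3.496 Hz.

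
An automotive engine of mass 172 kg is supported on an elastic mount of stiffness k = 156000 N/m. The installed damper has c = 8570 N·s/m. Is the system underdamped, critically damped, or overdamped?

underdamped

c_c = 2√(k·m) = 10360 N·s/m; ζ = c/c_c = 8570/10360 = 0.827.
Since ζ < 1 the system is underdamped.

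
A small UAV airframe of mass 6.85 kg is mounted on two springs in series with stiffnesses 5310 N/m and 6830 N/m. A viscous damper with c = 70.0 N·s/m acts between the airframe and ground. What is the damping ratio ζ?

0.245

Series springs: 1/k_eq = 1/5310 + 1/6830 = 0.0003347, so k_eq = 2987 N/m.
ω_n = √(k_eq/m) = √(2987/6.85) = 20.88 rad/s.
Critical damping c_c = 2√(k_eq·m) = 2√(2987 × 6.85) = 286.1 N·s/m, so ζ = c/c_c = 70.0/286.1 = 0.2447.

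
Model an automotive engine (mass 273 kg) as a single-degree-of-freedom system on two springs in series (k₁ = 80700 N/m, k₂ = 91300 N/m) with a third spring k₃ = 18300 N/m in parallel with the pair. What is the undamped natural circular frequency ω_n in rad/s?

Series pair: k_s = k₁k₂/(k₁+k₂) = (80700)(91300)/(80700 + 91300) = 42840 N/m. In parallel with k₃: k_eq = 42840 + 18300 = 61140 N/m.
ω_n = √(k_eq/m) = √(61140/273) = √223.9 = 14.96 rad/s.

15.0 rad/s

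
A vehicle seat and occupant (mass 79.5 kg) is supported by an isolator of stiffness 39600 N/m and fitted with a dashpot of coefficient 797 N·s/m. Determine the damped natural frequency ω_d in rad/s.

21.7 rad/s

ω_n = √(k/m) = √(39600/79.5) = 22.32 rad/s.
Critical damping c_c = 2√(k·m) = 2√(39600 × 79.5) = 3549 N·s/m, so ζ = c/c_c = 797/3549 = 0.2246.
ω_d = ω_n√(1 − ζ²) = 22.32 × √(1 − 0.0504) = 21.75 rad/s.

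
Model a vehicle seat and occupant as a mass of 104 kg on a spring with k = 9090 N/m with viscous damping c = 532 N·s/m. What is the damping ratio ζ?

ω_n = √(k/m) = √(9090/104) = 9.349 rad/s.
Critical damping c_c = 2√(k·m) = 2√(9090 × 104) = 1945 N·s/m, so ζ = c/c_c = 532/1945 = 0.2736.

0.274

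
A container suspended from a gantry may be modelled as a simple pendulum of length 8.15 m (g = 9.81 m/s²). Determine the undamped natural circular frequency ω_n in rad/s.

1.10 rad/s

For a simple pendulum ω_n = √(g/L) = √(9.81/8.15) = √1.204 = 1.097 rad/s.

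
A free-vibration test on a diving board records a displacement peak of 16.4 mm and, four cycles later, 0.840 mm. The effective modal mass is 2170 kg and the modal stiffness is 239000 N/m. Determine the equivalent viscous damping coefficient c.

5350 N·s/m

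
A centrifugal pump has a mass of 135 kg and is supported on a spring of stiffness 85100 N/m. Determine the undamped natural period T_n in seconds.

0.250 s

ω_n = √(k/m) = √(85100/135) = √630.4 = 25.11 rad/s.
T_n = 2π/ω_n = 6.283/25.11 = 0.2503 s.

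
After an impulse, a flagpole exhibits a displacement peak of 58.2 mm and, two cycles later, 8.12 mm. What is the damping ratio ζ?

0.155

Logarithmic decrement δ = (1/n)·ln(x₀/x_n) = (1/2)·ln(58.2/8.12) = (1/2)·ln(7.167) = 0.9848.
ζ = δ/√(4π² + δ²) = 0.9848/√(39.48 + 0.970) = 0.9848/6.360 = 0.1548.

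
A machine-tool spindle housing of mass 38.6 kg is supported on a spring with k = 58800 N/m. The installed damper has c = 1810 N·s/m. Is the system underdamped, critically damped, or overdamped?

c_c = 2√(k·m) = 3013 N·s/m; ζ = c/c_c = 1810/3013 = 0.601.
Since ζ < 1 the system is underdamped.

underdamped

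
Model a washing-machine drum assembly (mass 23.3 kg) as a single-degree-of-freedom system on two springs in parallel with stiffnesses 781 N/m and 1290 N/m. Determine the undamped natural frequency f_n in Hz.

Parallel springs add: k_eq = 781 + 1290 = 2071 N/m.
ω_n = √(k_eq/m) = √(2071/23.3) = √88.88 = 9.428 rad/s.
f_n = ω_n/(2π) = 9.428/6.283 = 1.500 Hz.

1.50 Hz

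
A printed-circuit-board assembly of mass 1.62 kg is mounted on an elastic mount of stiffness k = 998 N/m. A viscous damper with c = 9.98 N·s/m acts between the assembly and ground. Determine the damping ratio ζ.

0.124

ω_n = √(k/m) = √(998.0/1.62) = 24.82 rad/s.
Critical damping c_c = 2√(k·m) = 2√(998.0 × 1.62) = 80.42 N·s/m, so ζ = c/c_c = 9.98/80.42 = 0.1241.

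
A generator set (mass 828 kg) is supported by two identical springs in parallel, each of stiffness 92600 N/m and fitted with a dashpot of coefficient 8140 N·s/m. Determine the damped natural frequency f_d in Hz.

2.25 Hz

Parallel springs add: k_eq = 2 × 92600 = 185200 N/m.
ω_n = √(k_eq/m) = √(185200/828) = 14.96 rad/s.
Critical damping c_c = 2√(k_eq·m) = 2√(185200 × 828) = 24770 N·s/m, so ζ = c/c_c = 8140/24770 = 0.3287.
ω_d = ω_n√(1 − ζ²) = 14.96 × √(1 − 0.108) = 14.12 rad/s.
f_d = ω_d/(2π) = 2.248 Hz.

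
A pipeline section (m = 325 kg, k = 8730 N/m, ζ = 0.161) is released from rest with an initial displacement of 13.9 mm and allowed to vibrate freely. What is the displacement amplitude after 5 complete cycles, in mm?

0.0827 mm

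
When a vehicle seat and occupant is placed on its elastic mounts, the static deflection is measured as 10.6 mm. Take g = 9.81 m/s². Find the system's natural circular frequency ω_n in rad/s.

30.4 rad/s

ω_n = √(g/δ_st) = √(9.81/0.0106) = √925.5 = 30.42 rad/s.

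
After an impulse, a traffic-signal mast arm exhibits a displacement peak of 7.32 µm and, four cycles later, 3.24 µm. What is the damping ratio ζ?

0.0324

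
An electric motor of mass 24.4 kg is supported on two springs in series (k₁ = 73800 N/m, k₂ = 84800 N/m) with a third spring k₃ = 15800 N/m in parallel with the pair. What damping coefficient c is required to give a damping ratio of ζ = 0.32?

Series pair: k_s = k₁k₂/(k₁+k₂) = (73800)(84800)/(73800 + 84800) = 39460 N/m. In parallel with k₃: k_eq = 39460 + 15800 = 55260 N/m.
c_c = 2√(k_eq·m) = 2√(55260 × 24.4) = 2322 N·s/m.
c = ζ·c_c = 0.32 × 2322 = 743.2 N·s/m.

743 N·s/m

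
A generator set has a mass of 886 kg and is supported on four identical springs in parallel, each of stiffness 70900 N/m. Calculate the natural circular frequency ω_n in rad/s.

17.9 rad/s

Parallel springs add: k_eq = 4 × 70900 = 283600 N/m.
ω_n = √(k_eq/m) = √(283600/886) = √320.1 = 17.89 rad/s.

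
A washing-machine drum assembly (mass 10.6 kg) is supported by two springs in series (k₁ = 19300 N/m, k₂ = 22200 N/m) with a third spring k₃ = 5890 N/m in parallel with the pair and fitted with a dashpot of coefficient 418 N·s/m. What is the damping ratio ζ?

Series pair: k_s = k₁k₂/(k₁+k₂) = (19300)(22200)/(19300 + 22200) = 10320 N/m. In parallel with k₃: k_eq = 10320 + 5890 = 16210 N/m.
ω_n = √(k_eq/m) = √(16210/10.6) = 39.11 rad/s.
Critical damping c_c = 2√(k_eq·m) = 2√(16210 × 10.6) = 829.1 N·s/m, so ζ = c/c_c = 418/829.1 = 0.5041.

0.504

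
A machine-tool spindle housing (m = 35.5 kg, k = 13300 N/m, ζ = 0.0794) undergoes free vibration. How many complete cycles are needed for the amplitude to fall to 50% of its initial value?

Logarithmic decrement δ = 2πζ/√(1 − ζ²) = 2π × 0.07940/√(1 − 0.00630) = 0.5005.
x_n/x₀ = e^(−nδ) ≤ 0.5; take ln: n ≥ ln(1/0.5)/δ = 0.6931/0.5005 = 1.385.
So 2 complete cycles are required.

2 cycles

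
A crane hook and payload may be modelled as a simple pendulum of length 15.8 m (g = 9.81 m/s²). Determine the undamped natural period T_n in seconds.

For a simple pendulum ω_n = √(g/L) = √(9.81/15.8) = √0.6209 = 0.7880 rad/s.
T_n = 2π/ω_n = 6.283/0.7880 = 7.974 s.

7.97 s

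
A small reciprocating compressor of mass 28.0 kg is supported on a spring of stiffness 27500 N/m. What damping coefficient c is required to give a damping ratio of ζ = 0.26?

c_c = 2√(k·m) = 2√(27500 × 28.0) = 1755 N·s/m.
c = ζ·c_c = 0.26 × 1755 = 456.3 N·s/m.

456 N·s/m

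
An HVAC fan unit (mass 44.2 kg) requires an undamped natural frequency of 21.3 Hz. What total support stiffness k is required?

792000 N/m

ω_n = 2πf_n = 2π × 21.3 = 133.8 rad/s.
k = m·ω_n² = 44.2 × 133.8² = 44.2 × 17910 = 791700 N/m.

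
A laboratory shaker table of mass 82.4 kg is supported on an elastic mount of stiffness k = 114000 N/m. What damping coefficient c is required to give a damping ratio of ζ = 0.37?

2270 N·s/m

c_c = 2√(k·m) = 2√(114000 × 82.4) = 6130 N·s/m.
c = ζ·c_c = 0.37 × 6130 = 2268 N·s/m.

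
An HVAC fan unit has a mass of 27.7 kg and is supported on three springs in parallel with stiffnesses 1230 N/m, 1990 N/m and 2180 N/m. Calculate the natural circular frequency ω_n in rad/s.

14.0 rad/s

Parallel springs add: k_eq = 1230 + 1990 + 2180 = 5400 N/m.
ω_n = √(k_eq/m) = √(5400/27.7) = √194.9 = 13.96 rad/s.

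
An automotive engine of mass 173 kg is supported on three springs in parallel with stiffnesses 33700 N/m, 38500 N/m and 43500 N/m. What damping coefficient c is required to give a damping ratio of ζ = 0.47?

Parallel springs add: k_eq = 33700 + 38500 + 43500 = 115700 N/m.
c_c = 2√(k_eq·m) = 2√(115700 × 173) = 8948 N·s/m.
c = ζ·c_c = 0.47 × 8948 = 4205 N·s/m.

4210 N·s/m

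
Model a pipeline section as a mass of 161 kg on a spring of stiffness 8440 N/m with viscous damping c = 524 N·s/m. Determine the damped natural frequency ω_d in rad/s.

7.06 rad/s

ω_n = √(k/m) = √(8440/161) = 7.240 rad/s.
Critical damping c_c = 2√(k·m) = 2√(8440 × 161) = 2331 N·s/m, so ζ = c/c_c = 524/2331 = 0.2248.
ω_d = ω_n√(1 − ζ²) = 7.240 × √(1 − 0.0505) = 7.055 rad/s.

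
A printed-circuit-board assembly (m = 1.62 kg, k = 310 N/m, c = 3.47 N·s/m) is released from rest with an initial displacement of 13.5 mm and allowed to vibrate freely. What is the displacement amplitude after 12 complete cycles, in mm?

0.0387 mm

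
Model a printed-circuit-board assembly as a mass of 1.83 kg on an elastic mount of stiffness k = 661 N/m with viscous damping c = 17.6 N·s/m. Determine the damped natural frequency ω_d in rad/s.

18.4 rad/s

ω_n = √(k/m) = √(661.0/1.83) = 19.01 rad/s.
Critical damping c_c = 2√(k·m) = 2√(661.0 × 1.83) = 69.56 N·s/m, so ζ = c/c_c = 17.6/69.56 = 0.2530.
ω_d = ω_n√(1 − ζ²) = 19.01 × √(1 − 0.0640) = 18.39 rad/s.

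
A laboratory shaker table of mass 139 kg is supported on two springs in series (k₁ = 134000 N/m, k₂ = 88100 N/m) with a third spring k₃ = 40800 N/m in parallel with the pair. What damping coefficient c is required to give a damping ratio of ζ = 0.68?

4910 N·s/m

Series pair: k_s = k₁k₂/(k₁+k₂) = (134000)(88100)/(134000 + 88100) = 53150 N/m. In parallel with k₃: k_eq = 53150 + 40800 = 93950 N/m.
c_c = 2√(k_eq·m) = 2√(93950 × 139) = 7228 N·s/m.
c = ζ·c_c = 0.68 × 7228 = 4915 N·s/m.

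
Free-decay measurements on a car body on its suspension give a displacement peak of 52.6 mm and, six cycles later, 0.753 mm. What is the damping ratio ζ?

0.112

Logarithmic decrement δ = (1/n)·ln(x₀/x_n) = (1/6)·ln(52.6/0.753) = (1/6)·ln(69.85) = 0.7077.
ζ = δ/√(4π² + δ²) = 0.7077/√(39.48 + 0.501) = 0.7077/6.323 = 0.1119.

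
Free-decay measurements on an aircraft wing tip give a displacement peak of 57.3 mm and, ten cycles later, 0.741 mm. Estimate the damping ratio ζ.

0.0690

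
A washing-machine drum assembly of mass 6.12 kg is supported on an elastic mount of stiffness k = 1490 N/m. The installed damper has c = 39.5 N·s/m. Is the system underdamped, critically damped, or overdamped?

c_c = 2√(k·m) = 191.0 N·s/m; ζ = c/c_c = 39.5/191.0 = 0.207.
Since ζ < 1 the system is underdamped.

underdamped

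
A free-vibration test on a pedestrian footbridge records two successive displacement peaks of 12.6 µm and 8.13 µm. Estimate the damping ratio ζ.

0.0696

Logarithmic decrement δ = (1/n)·ln(x₀/x_n) = (1/1)·ln(12.6/8.13) = (1/1)·ln(1.550) = 0.4381.
ζ = δ/√(4π² + δ²) = 0.4381/√(39.48 + 0.192) = 0.4381/6.298 = 0.06956.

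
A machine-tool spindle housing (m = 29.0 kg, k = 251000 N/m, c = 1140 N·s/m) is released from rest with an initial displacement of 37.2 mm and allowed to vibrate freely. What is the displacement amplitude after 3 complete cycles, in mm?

0.633 mm

ζ = c/(2√(km)) = 1140/(2√(251000 × 29.0)) = 1140/5396 = 0.2113.
Logarithmic decrement δ = 2πζ/√(1 − ζ²) = 2π × 0.2113/√(1 − 0.0446) = 1.358.
After n cycles, x_n/x₀ = e^(−nδ), so x_3 = 37.2 × e^(−3 × 1.358) = 37.2 × 0.01700 = 0.6325 mm.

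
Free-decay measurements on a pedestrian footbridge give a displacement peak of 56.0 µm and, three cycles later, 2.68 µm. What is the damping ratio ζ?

0.159

Logarithmic decrement δ = (1/n)·ln(x₀/x_n) = (1/3)·ln(56.0/2.68) = (1/3)·ln(20.90) = 1.013.
ζ = δ/√(4π² + δ²) = 1.013/√(39.48 + 1.03) = 1.013/6.364 = 0.1592.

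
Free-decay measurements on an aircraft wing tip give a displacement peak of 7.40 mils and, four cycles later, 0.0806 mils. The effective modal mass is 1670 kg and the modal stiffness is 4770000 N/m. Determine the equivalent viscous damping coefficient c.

31600 N·s/m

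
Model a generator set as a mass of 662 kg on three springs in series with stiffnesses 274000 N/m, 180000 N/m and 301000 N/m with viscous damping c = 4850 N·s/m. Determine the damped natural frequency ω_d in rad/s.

Series springs: 1/k_eq = 1/274000 + 1/180000 + 1/301000 = 1.253×10^-5, so k_eq = 79820 N/m.
ω_n = √(k_eq/m) = √(79820/662) = 10.98 rad/s.
Critical damping c_c = 2√(k_eq·m) = 2√(79820 × 662) = 14540 N·s/m, so ζ = c/c_c = 4850/14540 = 0.3336.
ω_d = ω_n√(1 − ζ²) = 10.98 × √(1 − 0.111) = 10.35 rad/s.

10.4 rad/s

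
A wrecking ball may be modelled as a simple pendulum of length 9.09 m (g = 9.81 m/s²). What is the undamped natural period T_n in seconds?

For a simple pendulum ω_n = √(g/L) = √(9.81/9.09) = √1.079 = 1.039 rad/s.
T_n = 2π/ω_n = 6.283/1.039 = 6.048 s.

6.05 s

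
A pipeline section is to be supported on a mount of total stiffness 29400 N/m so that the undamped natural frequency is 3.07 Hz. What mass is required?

ω_n = 2πf_n = 2π × 3.07 = 19.29 rad/s.
m = k/ω_n² = 29400/19.29² = 29400/372.1 = 79.02 kg.

79.0 kg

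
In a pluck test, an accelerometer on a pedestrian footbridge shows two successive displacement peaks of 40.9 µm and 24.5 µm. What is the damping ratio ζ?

0.0813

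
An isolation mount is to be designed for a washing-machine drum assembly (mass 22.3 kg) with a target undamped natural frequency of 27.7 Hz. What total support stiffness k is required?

675000 N/m

ω_n = 2πf_n = 2π × 27.7 = 174.0 rad/s.
k = m·ω_n² = 22.3 × 174.0² = 22.3 × 30290 = 675500 N/m.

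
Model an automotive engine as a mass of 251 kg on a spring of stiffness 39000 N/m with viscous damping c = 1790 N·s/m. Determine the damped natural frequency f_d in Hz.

ω_n = √(k/m) = √(39000/251) = 12.47 rad/s.
Critical damping c_c = 2√(k·m) = 2√(39000 × 251) = 6257 N·s/m, so ζ = c/c_c = 1790/6257 = 0.2861.
ω_d = ω_n√(1 − ζ²) = 12.47 × √(1 − 0.0818) = 11.94 rad/s.
f_d = ω_d/(2π) = 1.901 Hz.

1.90 Hz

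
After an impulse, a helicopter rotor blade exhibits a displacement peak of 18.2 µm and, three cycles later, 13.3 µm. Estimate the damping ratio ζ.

0.0166

Logarithmic decrement δ = (1/n)·ln(x₀/x_n) = (1/3)·ln(18.2/13.3) = (1/3)·ln(1.368) = 0.1046.
ζ = δ/√(4π² + δ²) = 0.1046/√(39.48 + 0.0109) = 0.1046/6.284 = 0.01664.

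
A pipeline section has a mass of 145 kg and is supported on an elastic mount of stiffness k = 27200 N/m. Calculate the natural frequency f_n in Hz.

2.18 Hz

ω_n = √(k/m) = √(27200/145) = √187.6 = 13.70 rad/s.
f_n = ω_n/(2π) = 13.70/6.283 = 2.180 Hz.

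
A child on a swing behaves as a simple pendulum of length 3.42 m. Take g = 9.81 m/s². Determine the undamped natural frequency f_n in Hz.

0.270 Hz

For a simple pendulum ω_n = √(g/L) = √(9.81/3.42) = √2.868 = 1.694 rad/s.
f_n = ω_n/(2π) = 1.694/6.283 = 0.2696 Hz.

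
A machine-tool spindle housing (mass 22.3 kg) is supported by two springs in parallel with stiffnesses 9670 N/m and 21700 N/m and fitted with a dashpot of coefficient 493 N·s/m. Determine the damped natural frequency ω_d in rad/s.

Parallel springs add: k_eq = 9670 + 21700 = 31370 N/m.
ω_n = √(k_eq/m) = √(31370/22.3) = 37.51 rad/s.
Critical damping c_c = 2√(k_eq·m) = 2√(31370 × 22.3) = 1673 N·s/m, so ζ = c/c_c = 493/1673 = 0.2947.
ω_d = ω_n√(1 − ζ²) = 37.51 × √(1 − 0.0869) = 35.84 rad/s.

35.8 rad/s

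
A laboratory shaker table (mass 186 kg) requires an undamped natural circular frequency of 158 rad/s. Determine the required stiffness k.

k = m·ω_n² = 186 × 158.0² = 186 × 24960 = 4643000 N/m.

4640000 N/m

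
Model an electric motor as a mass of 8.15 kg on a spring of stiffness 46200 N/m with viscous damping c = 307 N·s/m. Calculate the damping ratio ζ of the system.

ω_n = √(k/m) = √(46200/8.15) = 75.29 rad/s.
Critical damping c_c = 2√(k·m) = 2√(46200 × 8.15) = 1227 N·s/m, so ζ = c/c_c = 307/1227 = 0.2502.

0.250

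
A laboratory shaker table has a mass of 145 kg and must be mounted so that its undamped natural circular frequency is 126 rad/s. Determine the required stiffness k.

k = m·ω_n² = 145 × 126.0² = 145 × 15880 = 2302000 N/m.

2300000 N/m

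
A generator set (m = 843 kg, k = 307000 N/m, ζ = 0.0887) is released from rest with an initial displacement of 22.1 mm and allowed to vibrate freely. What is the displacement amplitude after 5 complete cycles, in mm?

Logarithmic decrement δ = 2πζ/√(1 − ζ²) = 2π × 0.08870/√(1 − 0.00787) = 0.5595.
After n cycles, x_n/x₀ = e^(−nδ), so x_5 = 22.1 × e^(−5 × 0.5595) = 22.1 × 0.06095 = 1.347 mm.

1.35 mm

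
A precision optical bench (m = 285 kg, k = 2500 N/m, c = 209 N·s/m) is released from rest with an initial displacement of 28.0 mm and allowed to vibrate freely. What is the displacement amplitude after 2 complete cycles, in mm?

ζ = c/(2√(km)) = 209/(2√(2500 × 285)) = 209/1688 = 0.1238.
Logarithmic decrement δ = 2πζ/√(1 − ζ²) = 2π × 0.1238/√(1 − 0.0153) = 0.7839.
After n cycles, x_n/x₀ = e^(−nδ), so x_2 = 28.0 × e^(−2 × 0.7839) = 28.0 × 0.2085 = 5.838 mm.

5.84 mm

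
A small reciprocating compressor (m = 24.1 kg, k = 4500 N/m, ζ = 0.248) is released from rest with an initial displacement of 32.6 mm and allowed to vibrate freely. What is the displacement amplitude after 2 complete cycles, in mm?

Logarithmic decrement δ = 2πζ/√(1 − ζ²) = 2π × 0.2480/√(1 − 0.0615) = 1.608.
After n cycles, x_n/x₀ = e^(−nδ), so x_2 = 32.6 × e^(−2 × 1.608) = 32.6 × 0.04008 = 1.307 mm.

1.31 mm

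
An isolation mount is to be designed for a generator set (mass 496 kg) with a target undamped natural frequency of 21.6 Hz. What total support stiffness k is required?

ω_n = 2πf_n = 2π × 21.6 = 135.7 rad/s.
k = m·ω_n² = 496 × 135.7² = 496 × 18420 = 9136000 N/m.

9140000 N/m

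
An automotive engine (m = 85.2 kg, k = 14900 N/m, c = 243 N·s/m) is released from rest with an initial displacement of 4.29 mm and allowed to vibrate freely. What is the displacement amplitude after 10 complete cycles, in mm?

0.00471 mm

ζ = c/(2√(km)) = 243/(2√(14900 × 85.2)) = 243/2253 = 0.1078.
Logarithmic decrement δ = 2πζ/√(1 − ζ²) = 2π × 0.1078/√(1 − 0.0116) = 0.6815.
After n cycles, x_n/x₀ = e^(−nδ), so x_10 = 4.29 × e^(−10 × 0.6815) = 4.29 × 0.001097 = 0.004706 mm.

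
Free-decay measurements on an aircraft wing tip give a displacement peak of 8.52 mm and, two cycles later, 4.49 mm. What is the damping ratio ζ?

0.0509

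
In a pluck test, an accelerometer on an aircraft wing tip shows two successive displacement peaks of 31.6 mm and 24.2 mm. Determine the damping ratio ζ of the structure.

0.0424

Logarithmic decrement δ = (1/n)·ln(x₀/x_n) = (1/1)·ln(31.6/24.2) = (1/1)·ln(1.306) = 0.2668.
ζ = δ/√(4π² + δ²) = 0.2668/√(39.48 + 0.0712) = 0.2668/6.289 = 0.04243.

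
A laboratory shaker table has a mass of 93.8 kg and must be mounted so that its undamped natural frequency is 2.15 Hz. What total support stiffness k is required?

ω_n = 2πf_n = 2π × 2.15 = 13.51 rad/s.
k = m·ω_n² = 93.8 × 13.51² = 93.8 × 182.5 = 17120 N/m.

17100 N/m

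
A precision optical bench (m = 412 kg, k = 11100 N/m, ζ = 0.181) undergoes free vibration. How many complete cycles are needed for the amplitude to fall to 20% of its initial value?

2 cycles

Logarithmic decrement δ = 2πζ/√(1 − ζ²) = 2π × 0.1810/√(1 − 0.0328) = 1.156.
x_n/x₀ = e^(−nδ) ≤ 0.2; take ln: n ≥ ln(1/0.2)/δ = 1.609/1.156 = 1.392.
So 2 complete cycles are required.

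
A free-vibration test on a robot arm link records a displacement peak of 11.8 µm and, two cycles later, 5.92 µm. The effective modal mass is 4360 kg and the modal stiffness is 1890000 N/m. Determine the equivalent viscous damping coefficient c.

Logarithmic decrement δ = (1/n)·ln(x₀/x_n) = (1/2)·ln(11.8/5.92) = (1/2)·ln(1.993) = 0.3449.
ζ = δ/√(4π² + δ²) = 0.3449/√(39.48 + 0.119) = 0.3449/6.293 = 0.05481.
c = ζ · 2√(km) = 0.05481 × 2√(1890000 × 4360) = 0.05481 × 181600 = 9950 N·s/m.

9950 N·s/m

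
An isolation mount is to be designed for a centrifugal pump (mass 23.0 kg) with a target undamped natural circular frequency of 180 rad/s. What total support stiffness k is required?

745000 N/m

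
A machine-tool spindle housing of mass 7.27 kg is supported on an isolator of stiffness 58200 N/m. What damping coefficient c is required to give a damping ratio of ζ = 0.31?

c_c = 2√(k·m) = 2√(58200 × 7.27) = 1301 N·s/m.
c = ζ·c_c = 0.31 × 1301 = 403.3 N·s/m.

403 N·s/m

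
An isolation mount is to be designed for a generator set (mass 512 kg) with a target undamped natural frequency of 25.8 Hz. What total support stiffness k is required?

13500000 N/m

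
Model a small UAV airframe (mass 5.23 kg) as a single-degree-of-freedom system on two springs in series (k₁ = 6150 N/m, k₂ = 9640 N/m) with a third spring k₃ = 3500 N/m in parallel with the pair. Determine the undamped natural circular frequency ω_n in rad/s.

Series pair: k_s = k₁k₂/(k₁+k₂) = (6150)(9640)/(6150 + 9640) = 3755 N/m. In parallel with k₃: k_eq = 3755 + 3500 = 7255 N/m.
ω_n = √(k_eq/m) = √(7255/5.23) = √1387 = 37.24 rad/s.

37.2 rad/s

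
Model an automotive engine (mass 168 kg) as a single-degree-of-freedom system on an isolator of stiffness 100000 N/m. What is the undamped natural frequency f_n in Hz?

3.88 Hz

ω_n = √(k/m) = √(100000/168) = √595.2 = 24.40 rad/s.
f_n = ω_n/(2π) = 24.40/6.283 = 3.883 Hz.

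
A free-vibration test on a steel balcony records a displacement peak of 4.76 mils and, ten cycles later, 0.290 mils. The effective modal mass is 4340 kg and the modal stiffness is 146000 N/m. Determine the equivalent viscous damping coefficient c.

2240 N·s/m

Logarithmic decrement δ = (1/n)·ln(x₀/x_n) = (1/10)·ln(4.76/0.290) = (1/10)·ln(16.41) = 0.2798.
ζ = δ/√(4π² + δ²) = 0.2798/√(39.48 + 0.0783) = 0.2798/6.289 = 0.04449.
c = ζ · 2√(km) = 0.04449 × 2√(146000 × 4340) = 0.04449 × 50340 = 2240 N·s/m.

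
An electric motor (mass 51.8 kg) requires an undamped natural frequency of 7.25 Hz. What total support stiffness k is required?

107000 N/m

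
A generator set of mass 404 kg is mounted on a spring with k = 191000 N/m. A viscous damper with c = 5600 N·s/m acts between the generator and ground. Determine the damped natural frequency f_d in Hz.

3.28 Hz

ω_n = √(k/m) = √(191000/404) = 21.74 rad/s.
Critical damping c_c = 2√(k·m) = 2√(191000 × 404) = 17570 N·s/m, so ζ = c/c_c = 5600/17570 = 0.3188.
ω_d = ω_n√(1 − ζ²) = 21.74 × √(1 − 0.102) = 20.61 rad/s.
f_d = ω_d/(2π) = 3.280 Hz.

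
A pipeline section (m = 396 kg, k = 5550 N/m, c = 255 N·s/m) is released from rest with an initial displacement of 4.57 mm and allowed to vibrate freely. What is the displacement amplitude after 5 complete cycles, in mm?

ζ = c/(2√(km)) = 255/(2√(5550 × 396)) = 255/2965 = 0.08600.
Logarithmic decrement δ = 2πζ/√(1 − ζ²) = 2π × 0.08600/√(1 − 0.00740) = 0.5424.
After n cycles, x_n/x₀ = e^(−nδ), so x_5 = 4.57 × e^(−5 × 0.5424) = 4.57 × 0.06641 = 0.3035 mm.

0.303 mm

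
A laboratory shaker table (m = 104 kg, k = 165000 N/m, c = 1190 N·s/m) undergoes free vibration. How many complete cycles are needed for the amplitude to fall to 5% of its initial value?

ζ = c/(2√(km)) = 1190/(2√(165000 × 104)) = 1190/8285 = 0.1436.
Logarithmic decrement δ = 2πζ/√(1 − ζ²) = 2π × 0.1436/√(1 − 0.0206) = 0.9119.
x_n/x₀ = e^(−nδ) ≤ 0.05; take ln: n ≥ ln(1/0.05)/δ = 2.996/0.9119 = 3.285.
So 4 complete cycles are required.

4 cycles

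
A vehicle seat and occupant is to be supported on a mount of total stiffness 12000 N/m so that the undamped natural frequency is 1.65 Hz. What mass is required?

ω_n = 2πf_n = 2π × 1.65 = 10.37 rad/s.
m = k/ω_n² = 12000/10.37² = 12000/107.5 = 111.6 kg.

112 kg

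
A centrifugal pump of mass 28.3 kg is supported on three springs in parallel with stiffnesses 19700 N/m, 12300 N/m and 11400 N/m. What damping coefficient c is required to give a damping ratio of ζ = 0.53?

1170 N·s/m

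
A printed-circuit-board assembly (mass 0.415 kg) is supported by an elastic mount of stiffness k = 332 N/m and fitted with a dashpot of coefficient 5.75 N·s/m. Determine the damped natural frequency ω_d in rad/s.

27.4 rad/s

ω_n = √(k/m) = √(332.0/0.415) = 28.28 rad/s.
Critical damping c_c = 2√(k·m) = 2√(332.0 × 0.415) = 23.48 N·s/m, so ζ = c/c_c = 5.75/23.48 = 0.2449.
ω_d = ω_n√(1 − ζ²) = 28.28 × √(1 − 0.0600) = 27.42 rad/s.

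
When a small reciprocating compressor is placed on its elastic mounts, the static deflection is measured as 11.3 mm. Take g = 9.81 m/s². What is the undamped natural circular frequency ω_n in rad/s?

ω_n = √(g/δ_st) = √(9.81/0.0113) = √868.1 = 29.46 rad/s.

29.5 rad/s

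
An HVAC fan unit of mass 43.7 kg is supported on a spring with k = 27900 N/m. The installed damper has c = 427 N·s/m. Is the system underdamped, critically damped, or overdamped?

underdamped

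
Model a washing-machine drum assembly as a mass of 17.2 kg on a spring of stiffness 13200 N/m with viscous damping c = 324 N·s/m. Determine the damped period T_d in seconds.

ω_n = √(k/m) = √(13200/17.2) = 27.70 rad/s.
Critical damping c_c = 2√(k·m) = 2√(13200 × 17.2) = 953.0 N·s/m, so ζ = c/c_c = 324/953.0 = 0.3400.
ω_d = ω_n√(1 − ζ²) = 27.70 × √(1 − 0.116) = 26.05 rad/s.
T_d = 2π/ω_d = 0.2412 s.

0.241 s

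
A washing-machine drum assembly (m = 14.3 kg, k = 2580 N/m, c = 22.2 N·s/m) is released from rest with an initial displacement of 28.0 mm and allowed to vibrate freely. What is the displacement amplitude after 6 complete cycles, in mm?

ζ = c/(2√(km)) = 22.2/(2√(2580 × 14.3)) = 22.2/384.2 = 0.05779.
Logarithmic decrement δ = 2πζ/√(1 − ζ²) = 2π × 0.05779/√(1 − 0.00334) = 0.3637.
After n cycles, x_n/x₀ = e^(−nδ), so x_6 = 28.0 × e^(−6 × 0.3637) = 28.0 × 0.1128 = 3.158 mm.

3.16 mm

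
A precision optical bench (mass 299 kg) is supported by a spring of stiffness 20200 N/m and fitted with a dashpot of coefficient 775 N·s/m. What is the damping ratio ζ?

0.158

ω_n = √(k/m) = √(20200/299) = 8.219 rad/s.
Critical damping c_c = 2√(k·m) = 2√(20200 × 299) = 4915 N·s/m, so ζ = c/c_c = 775/4915 = 0.1577.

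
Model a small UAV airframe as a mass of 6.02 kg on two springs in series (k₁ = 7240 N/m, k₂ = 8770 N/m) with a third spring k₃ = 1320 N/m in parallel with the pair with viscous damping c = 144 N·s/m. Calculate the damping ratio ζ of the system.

Series pair: k_s = k₁k₂/(k₁+k₂) = (7240)(8770)/(7240 + 8770) = 3966 N/m. In parallel with k₃: k_eq = 3966 + 1320 = 5286 N/m.
ω_n = √(k_eq/m) = √(5286/6.02) = 29.63 rad/s.
Critical damping c_c = 2√(k_eq·m) = 2√(5286 × 6.02) = 356.8 N·s/m, so ζ = c/c_c = 144/356.8 = 0.4036.

0.404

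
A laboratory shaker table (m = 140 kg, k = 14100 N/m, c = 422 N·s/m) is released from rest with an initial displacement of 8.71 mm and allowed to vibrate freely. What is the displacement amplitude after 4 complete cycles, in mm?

ζ = c/(2√(km)) = 422/(2√(14100 × 140)) = 422/2810 = 0.1502.
Logarithmic decrement δ = 2πζ/√(1 − ζ²) = 2π × 0.1502/√(1 − 0.0226) = 0.9544.
After n cycles, x_n/x₀ = e^(−nδ), so x_4 = 8.71 × e^(−4 × 0.9544) = 8.71 × 0.02198 = 0.1914 mm.

0.191 mm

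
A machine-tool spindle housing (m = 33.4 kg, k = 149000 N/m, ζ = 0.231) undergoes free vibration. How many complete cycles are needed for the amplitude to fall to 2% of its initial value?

Logarithmic decrement δ = 2πζ/√(1 − ζ²) = 2π × 0.2310/√(1 − 0.0534) = 1.492.
x_n/x₀ = e^(−nδ) ≤ 0.02; take ln: n ≥ ln(1/0.02)/δ = 3.912/1.492 = 2.622.
So 3 complete cycles are required.

3 cycles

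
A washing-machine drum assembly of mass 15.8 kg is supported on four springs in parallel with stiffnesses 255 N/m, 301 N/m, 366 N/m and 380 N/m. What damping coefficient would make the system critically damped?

Parallel springs add: k_eq = 255 + 301 + 366 + 380 = 1302 N/m.
c_c = 2√(k_eq·m) = 2√(1302 × 15.8) = 2 × 143.4 = 286.9 N·s/m.

287 N·s/m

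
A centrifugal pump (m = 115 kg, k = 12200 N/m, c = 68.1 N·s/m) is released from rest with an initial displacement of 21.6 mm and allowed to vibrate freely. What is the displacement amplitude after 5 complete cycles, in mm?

ζ = c/(2√(km)) = 68.1/(2√(12200 × 115)) = 68.1/2369 = 0.02875.
Logarithmic decrement δ = 2πζ/√(1 − ζ²) = 2π × 0.02875/√(1 − 0.000826) = 0.1807.
After n cycles, x_n/x₀ = e^(−nδ), so x_5 = 21.6 × e^(−5 × 0.1807) = 21.6 × 0.4052 = 8.751 mm.

8.75 mm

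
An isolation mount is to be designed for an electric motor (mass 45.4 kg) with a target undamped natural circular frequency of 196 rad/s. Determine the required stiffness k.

1740000 N/m

k = m·ω_n² = 45.4 × 196.0² = 45.4 × 38420 = 1744000 N/m.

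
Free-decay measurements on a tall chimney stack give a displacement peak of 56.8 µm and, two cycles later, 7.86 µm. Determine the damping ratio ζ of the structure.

Logarithmic decrement δ = (1/n)·ln(x₀/x_n) = (1/2)·ln(56.8/7.86) = (1/2)·ln(7.226) = 0.9889.
ζ = δ/√(4π² + δ²) = 0.9889/√(39.48 + 0.978) = 0.9889/6.361 = 0.1555.

0.155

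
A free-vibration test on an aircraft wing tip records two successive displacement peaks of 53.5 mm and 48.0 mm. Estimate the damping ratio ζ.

Logarithmic decrement δ = (1/n)·ln(x₀/x_n) = (1/1)·ln(53.5/48.0) = (1/1)·ln(1.115) = 0.1085.
ζ = δ/√(4π² + δ²) = 0.1085/√(39.48 + 0.0118) = 0.1085/6.284 = 0.01726.

0.0173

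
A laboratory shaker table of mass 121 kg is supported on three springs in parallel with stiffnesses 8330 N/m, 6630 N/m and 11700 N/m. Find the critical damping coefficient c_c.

3590 N·s/m

Parallel springs add: k_eq = 8330 + 6630 + 11700 = 26660 N/m.
c_c = 2√(k_eq·m) = 2√(26660 × 121) = 2 × 1796 = 3592 N·s/m.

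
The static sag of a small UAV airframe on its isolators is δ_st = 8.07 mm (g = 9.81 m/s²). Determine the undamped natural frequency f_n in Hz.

ω_n = √(g/δ_st) = √(9.81/0.00807) = √1216 = 34.87 rad/s.
f_n = ω_n/(2π) = 34.87/6.283 = 5.549 Hz.

5.55 Hz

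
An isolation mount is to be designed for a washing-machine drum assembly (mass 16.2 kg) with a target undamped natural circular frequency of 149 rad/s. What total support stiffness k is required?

360000 N/m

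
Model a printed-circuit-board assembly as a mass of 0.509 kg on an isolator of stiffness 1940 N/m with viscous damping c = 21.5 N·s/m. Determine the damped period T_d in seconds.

ω_n = √(k/m) = √(1940/0.509) = 61.74 rad/s.
Critical damping c_c = 2√(k·m) = 2√(1940 × 0.509) = 62.85 N·s/m, so ζ = c/c_c = 21.5/62.85 = 0.3421.
ω_d = ω_n√(1 − ζ²) = 61.74 × √(1 − 0.117) = 58.01 rad/s.
T_d = 2π/ω_d = 0.1083 s.

0.108 s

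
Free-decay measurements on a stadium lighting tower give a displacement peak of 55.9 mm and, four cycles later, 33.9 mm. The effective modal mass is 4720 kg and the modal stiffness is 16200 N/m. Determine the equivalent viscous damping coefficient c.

Logarithmic decrement δ = (1/n)·ln(x₀/x_n) = (1/4)·ln(55.9/33.9) = (1/4)·ln(1.649) = 0.1250.
ζ = δ/√(4π² + δ²) = 0.1250/√(39.48 + 0.0156) = 0.1250/6.284 = 0.01990.
c = ζ · 2√(km) = 0.01990 × 2√(16200 × 4720) = 0.01990 × 17490 = 348.0 N·s/m.

348 N·s/m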